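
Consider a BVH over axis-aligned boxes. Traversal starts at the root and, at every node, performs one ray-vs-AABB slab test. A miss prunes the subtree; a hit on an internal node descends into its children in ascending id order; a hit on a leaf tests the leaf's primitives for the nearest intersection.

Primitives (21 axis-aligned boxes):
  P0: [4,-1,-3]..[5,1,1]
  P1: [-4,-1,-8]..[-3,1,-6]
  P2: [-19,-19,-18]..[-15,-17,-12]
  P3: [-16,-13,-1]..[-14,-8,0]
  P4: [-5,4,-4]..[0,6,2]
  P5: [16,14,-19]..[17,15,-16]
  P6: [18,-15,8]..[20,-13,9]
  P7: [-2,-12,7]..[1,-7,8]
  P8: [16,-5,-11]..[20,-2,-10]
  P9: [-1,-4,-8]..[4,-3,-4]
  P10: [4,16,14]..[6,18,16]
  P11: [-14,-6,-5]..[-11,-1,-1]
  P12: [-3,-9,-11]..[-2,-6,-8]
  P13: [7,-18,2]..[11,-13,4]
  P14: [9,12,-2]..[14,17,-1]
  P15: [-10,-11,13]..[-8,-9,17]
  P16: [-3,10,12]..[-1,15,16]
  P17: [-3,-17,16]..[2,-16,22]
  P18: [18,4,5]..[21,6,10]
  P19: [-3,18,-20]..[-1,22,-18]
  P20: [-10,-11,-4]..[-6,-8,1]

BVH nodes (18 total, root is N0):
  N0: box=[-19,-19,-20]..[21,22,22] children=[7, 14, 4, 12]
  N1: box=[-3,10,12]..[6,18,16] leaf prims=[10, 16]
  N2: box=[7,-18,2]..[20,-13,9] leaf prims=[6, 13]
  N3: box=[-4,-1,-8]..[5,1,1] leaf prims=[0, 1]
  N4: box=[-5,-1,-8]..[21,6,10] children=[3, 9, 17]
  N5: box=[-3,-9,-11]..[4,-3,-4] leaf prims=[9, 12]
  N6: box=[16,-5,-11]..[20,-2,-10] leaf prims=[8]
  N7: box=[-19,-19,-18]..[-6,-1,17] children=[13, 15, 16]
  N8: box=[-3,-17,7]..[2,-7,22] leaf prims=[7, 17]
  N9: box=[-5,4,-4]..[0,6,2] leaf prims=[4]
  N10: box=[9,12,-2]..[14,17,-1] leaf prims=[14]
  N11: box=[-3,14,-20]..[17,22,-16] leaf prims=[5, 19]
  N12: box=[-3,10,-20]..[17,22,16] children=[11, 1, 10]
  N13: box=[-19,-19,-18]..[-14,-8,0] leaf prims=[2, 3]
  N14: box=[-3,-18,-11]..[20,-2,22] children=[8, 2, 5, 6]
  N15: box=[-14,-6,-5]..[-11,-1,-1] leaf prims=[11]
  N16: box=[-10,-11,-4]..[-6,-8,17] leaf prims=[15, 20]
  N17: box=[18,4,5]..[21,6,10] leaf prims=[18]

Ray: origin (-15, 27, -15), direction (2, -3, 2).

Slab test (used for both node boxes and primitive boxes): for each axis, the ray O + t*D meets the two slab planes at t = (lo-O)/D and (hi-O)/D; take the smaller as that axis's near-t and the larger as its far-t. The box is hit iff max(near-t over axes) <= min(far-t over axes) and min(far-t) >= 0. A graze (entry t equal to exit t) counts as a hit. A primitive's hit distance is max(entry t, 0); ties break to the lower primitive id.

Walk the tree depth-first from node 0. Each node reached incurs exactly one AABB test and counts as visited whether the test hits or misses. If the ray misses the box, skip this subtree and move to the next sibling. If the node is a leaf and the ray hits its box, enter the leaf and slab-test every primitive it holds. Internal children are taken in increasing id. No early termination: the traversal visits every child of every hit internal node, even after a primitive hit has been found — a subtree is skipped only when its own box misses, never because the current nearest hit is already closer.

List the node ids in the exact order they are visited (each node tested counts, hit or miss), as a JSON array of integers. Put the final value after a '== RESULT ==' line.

Trace the traversal:
N0 x:[-2,18] y:[5/3,46/3] z:[-5/2,37/2] -> hit [5/3,46/3], descend [4, 7, 12, 14]
  N4 x:[5,18] y:[7,28/3] z:[7/2,25/2] -> hit [7,28/3], descend [3, 9, 17]
    N3 x:[11/2,10] y:[26/3,28/3] z:[7/2,8] -> miss, prune
    N9 x:[5,15/2] y:[7,23/3] z:[11/2,17/2] -> hit [7,15/2] leaf, test {P4@t=7}
    N17 x:[33/2,18] y:[7,23/3] z:[10,25/2] -> miss, prune
  N7 x:[-2,9/2] y:[28/3,46/3] z:[-3/2,16] -> miss, prune
  N12 x:[6,16] y:[5/3,17/3] z:[-5/2,31/2] -> miss, prune
  N14 x:[6,35/2] y:[29/3,15] z:[2,37/2] -> hit [29/3,15], descend [2, 5, 6, 8]
    N2 x:[11,35/2] y:[40/3,15] z:[17/2,12] -> miss, prune
    N5 x:[6,19/2] y:[10,12] z:[2,11/2] -> miss, prune
    N6 x:[31/2,35/2] y:[29/3,32/3] z:[2,5/2] -> miss, prune
    N8 x:[6,17/2] y:[34/3,44/3] z:[11,37/2] -> miss, prune

order=[0, 4, 3, 9, 17, 7, 12, 14, 2, 5, 6, 8]  |boxes|=12  |leaves|=1  hit=P4

== RESULT ==
[0, 4, 3, 9, 17, 7, 12, 14, 2, 5, 6, 8]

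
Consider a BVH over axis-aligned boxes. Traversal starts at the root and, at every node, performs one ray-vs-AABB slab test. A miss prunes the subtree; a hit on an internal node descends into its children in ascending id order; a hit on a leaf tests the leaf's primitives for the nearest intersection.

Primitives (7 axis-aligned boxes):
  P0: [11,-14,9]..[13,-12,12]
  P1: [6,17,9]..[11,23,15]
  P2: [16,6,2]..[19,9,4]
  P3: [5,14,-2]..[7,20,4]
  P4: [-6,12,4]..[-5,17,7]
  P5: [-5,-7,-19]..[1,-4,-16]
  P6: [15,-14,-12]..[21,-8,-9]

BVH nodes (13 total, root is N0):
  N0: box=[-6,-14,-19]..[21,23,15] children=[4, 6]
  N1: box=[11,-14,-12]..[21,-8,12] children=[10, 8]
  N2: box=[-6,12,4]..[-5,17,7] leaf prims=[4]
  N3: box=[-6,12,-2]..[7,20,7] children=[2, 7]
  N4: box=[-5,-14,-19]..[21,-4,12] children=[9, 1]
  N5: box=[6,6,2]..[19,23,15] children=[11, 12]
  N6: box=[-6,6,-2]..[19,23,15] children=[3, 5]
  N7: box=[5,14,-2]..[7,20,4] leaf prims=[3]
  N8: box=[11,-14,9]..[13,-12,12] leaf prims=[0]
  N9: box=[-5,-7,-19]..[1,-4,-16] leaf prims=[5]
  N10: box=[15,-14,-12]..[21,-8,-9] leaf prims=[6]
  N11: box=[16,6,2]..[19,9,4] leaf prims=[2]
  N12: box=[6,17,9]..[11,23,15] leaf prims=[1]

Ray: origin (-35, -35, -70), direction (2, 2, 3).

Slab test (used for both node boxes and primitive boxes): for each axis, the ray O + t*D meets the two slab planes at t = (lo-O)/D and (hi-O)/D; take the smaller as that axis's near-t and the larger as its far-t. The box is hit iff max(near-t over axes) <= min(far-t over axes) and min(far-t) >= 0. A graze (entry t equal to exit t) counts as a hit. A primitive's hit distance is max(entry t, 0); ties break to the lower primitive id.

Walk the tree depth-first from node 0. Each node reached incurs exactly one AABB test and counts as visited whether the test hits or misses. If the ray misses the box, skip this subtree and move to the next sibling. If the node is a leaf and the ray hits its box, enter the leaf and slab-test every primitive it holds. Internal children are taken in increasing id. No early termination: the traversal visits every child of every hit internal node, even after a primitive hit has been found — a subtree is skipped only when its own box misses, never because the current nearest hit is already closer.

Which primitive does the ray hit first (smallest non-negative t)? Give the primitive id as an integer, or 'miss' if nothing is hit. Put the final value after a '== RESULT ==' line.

Walk:
N0 x:[29/2,28] y:[21/2,29] z:[17,85/3] -> hit [17,28], descend [4, 6]
  N4 x:[15,28] y:[21/2,31/2] z:[17,82/3] -> miss, prune
  N6 x:[29/2,27] y:[41/2,29] z:[68/3,85/3] -> hit [68/3,27], descend [3, 5]
    N3 x:[29/2,21] y:[47/2,55/2] z:[68/3,77/3] -> miss, prune
    N5 x:[41/2,27] y:[41/2,29] z:[24,85/3] -> hit [24,27], descend [11, 12]
      N11 x:[51/2,27] y:[41/2,22] z:[24,74/3] -> miss, prune
      N12 x:[41/2,23] y:[26,29] z:[79/3,85/3] -> miss, prune

Summary -> nodes [0, 4, 6, 3, 5, 11, 12]; box-tests=7; leaf-entries=0; first=miss

== RESULT ==
miss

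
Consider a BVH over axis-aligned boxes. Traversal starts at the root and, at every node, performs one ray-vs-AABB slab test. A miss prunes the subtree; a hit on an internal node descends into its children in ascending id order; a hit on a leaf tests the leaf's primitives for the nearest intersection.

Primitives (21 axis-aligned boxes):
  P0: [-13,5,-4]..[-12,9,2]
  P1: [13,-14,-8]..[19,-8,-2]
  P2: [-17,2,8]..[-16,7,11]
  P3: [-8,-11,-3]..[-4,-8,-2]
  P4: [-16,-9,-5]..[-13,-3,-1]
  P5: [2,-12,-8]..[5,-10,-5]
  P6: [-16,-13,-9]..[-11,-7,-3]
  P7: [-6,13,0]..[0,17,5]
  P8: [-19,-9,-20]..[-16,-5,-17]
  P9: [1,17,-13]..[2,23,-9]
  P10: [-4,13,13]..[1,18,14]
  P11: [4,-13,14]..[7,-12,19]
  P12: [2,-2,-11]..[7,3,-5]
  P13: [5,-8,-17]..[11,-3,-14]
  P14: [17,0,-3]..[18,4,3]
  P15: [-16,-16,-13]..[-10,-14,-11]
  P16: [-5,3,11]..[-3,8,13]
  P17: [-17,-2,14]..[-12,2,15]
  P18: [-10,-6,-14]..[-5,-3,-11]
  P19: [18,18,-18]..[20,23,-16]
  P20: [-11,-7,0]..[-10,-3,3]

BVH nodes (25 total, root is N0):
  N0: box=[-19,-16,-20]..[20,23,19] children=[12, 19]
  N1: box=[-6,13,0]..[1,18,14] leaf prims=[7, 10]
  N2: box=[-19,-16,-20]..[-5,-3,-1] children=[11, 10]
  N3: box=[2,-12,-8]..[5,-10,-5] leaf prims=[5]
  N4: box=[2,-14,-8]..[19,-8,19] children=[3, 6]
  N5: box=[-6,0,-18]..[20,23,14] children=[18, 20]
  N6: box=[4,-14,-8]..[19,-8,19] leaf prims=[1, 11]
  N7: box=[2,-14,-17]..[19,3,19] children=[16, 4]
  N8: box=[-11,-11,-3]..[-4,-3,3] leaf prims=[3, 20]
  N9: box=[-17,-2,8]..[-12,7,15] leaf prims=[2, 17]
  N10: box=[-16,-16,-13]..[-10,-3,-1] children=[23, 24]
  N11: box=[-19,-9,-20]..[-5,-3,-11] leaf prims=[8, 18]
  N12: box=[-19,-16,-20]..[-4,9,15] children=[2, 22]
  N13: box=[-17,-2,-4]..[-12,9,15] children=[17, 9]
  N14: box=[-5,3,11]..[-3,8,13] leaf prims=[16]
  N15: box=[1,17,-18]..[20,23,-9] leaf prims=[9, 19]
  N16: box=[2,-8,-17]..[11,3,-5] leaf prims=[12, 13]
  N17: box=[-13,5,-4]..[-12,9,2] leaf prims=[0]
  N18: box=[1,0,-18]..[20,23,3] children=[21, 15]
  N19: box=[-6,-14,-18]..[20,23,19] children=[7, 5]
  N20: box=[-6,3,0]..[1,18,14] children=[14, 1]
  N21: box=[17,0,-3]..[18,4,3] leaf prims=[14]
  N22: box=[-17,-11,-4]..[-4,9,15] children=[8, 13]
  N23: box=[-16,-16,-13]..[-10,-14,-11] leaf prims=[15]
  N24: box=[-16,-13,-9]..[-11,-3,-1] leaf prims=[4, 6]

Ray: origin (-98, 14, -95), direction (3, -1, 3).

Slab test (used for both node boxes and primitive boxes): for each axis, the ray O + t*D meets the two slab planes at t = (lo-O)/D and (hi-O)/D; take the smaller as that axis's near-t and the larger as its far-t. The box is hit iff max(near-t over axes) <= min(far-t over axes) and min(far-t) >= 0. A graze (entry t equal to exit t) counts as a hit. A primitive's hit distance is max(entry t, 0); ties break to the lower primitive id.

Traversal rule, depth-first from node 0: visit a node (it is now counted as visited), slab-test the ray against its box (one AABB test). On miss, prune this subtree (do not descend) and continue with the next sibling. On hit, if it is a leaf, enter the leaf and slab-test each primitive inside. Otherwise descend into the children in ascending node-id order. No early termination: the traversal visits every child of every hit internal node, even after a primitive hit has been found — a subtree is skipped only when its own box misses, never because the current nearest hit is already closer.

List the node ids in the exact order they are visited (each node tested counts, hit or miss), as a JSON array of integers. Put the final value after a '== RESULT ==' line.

Walk:
N0 x:[79/3,118/3] y:[-9,30] z:[25,38] -> hit [79/3,30], descend [12, 19]
  N12 x:[79/3,94/3] y:[5,30] z:[25,110/3] -> hit [79/3,30], descend [2, 22]
    N2 x:[79/3,31] y:[17,30] z:[25,94/3] -> hit [79/3,30], descend [10, 11]
      N10 x:[82/3,88/3] y:[17,30] z:[82/3,94/3] -> hit [82/3,88/3], descend [23, 24]
        N23 x:[82/3,88/3] y:[28,30] z:[82/3,28] -> hit [28,28] leaf, test {P15@t=28}
        N24 x:[82/3,29] y:[17,27] z:[86/3,94/3] -> miss, prune
      N11 x:[79/3,31] y:[17,23] z:[25,28] -> miss, prune
    N22 x:[27,94/3] y:[5,25] z:[91/3,110/3] -> miss, prune
  N19 x:[92/3,118/3] y:[-9,28] z:[77/3,38] -> miss, prune

Visited [0, 12, 2, 10, 23, 24, 11, 22, 19]. Tests: 9 box, 1 leaf. Nearest: P15.

== RESULT ==
[0, 12, 2, 10, 23, 24, 11, 22, 19]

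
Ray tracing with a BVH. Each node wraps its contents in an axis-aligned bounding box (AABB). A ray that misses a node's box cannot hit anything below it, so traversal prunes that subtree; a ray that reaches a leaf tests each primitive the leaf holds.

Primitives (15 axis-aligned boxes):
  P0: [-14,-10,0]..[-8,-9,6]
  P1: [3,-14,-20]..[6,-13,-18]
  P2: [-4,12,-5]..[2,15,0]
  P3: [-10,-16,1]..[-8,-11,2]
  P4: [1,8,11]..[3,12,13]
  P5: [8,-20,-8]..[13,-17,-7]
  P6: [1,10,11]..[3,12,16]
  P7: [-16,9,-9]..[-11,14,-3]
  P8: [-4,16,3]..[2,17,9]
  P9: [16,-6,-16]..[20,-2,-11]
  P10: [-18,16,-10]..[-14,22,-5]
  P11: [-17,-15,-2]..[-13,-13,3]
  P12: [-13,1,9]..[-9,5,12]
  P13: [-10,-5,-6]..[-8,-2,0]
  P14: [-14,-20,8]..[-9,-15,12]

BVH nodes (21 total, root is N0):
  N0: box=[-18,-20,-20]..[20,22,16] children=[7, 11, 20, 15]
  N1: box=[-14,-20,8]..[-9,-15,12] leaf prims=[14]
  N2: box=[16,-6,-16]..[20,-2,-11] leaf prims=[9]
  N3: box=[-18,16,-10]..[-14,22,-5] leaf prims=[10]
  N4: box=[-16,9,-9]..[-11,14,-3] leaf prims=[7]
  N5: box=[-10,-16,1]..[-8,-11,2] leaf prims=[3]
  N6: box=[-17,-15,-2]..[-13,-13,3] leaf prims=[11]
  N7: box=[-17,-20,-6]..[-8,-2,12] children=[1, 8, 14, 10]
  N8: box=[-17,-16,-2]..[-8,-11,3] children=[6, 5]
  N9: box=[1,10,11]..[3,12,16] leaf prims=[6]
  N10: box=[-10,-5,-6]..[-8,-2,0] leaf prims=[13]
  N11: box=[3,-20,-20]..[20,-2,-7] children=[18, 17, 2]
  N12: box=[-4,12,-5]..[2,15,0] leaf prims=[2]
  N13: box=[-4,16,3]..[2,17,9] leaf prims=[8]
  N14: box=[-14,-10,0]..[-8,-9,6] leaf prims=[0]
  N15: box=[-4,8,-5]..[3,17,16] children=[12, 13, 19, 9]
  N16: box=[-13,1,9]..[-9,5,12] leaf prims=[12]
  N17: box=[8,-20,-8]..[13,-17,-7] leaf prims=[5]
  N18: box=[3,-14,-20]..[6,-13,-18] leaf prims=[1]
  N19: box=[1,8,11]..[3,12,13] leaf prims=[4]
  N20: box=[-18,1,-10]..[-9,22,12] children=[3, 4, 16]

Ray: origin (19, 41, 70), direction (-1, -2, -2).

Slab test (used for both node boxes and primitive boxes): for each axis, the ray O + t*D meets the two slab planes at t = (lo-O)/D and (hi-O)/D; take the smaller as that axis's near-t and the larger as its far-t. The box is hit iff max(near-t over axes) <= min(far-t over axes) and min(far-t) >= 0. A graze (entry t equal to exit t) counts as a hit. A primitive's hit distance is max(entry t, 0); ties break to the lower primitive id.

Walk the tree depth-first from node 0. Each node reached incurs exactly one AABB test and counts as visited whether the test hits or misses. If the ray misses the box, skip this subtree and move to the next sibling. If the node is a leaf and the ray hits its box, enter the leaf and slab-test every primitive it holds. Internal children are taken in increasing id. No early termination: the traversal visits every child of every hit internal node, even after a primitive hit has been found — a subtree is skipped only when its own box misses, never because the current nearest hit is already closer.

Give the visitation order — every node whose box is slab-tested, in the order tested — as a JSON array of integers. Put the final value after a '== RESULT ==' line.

Trace the traversal:
N0 x:[-1,37] y:[19/2,61/2] z:[27,45] -> hit [27,61/2], descend [7, 11, 15, 20]
  N7 x:[27,36] y:[43/2,61/2] z:[29,38] -> hit [29,61/2], descend [1, 8, 10, 14]
    N1 x:[28,33] y:[28,61/2] z:[29,31] -> hit [29,61/2] leaf, test {P14@t=29}
    N8 x:[27,36] y:[26,57/2] z:[67/2,36] -> miss, prune
    N10 x:[27,29] y:[43/2,23] z:[35,38] -> miss, prune
    N14 x:[27,33] y:[25,51/2] z:[32,35] -> miss, prune
  N11 x:[-1,16] y:[43/2,61/2] z:[77/2,45] -> miss, prune
  N15 x:[16,23] y:[12,33/2] z:[27,75/2] -> miss, prune
  N20 x:[28,37] y:[19/2,20] z:[29,40] -> miss, prune

9 AABB tests over nodes [0, 7, 1, 8, 10, 14, 11, 15, 20]; 1 leaf entered; closest P14.

== RESULT ==
[0, 7, 1, 8, 10, 14, 11, 15, 20]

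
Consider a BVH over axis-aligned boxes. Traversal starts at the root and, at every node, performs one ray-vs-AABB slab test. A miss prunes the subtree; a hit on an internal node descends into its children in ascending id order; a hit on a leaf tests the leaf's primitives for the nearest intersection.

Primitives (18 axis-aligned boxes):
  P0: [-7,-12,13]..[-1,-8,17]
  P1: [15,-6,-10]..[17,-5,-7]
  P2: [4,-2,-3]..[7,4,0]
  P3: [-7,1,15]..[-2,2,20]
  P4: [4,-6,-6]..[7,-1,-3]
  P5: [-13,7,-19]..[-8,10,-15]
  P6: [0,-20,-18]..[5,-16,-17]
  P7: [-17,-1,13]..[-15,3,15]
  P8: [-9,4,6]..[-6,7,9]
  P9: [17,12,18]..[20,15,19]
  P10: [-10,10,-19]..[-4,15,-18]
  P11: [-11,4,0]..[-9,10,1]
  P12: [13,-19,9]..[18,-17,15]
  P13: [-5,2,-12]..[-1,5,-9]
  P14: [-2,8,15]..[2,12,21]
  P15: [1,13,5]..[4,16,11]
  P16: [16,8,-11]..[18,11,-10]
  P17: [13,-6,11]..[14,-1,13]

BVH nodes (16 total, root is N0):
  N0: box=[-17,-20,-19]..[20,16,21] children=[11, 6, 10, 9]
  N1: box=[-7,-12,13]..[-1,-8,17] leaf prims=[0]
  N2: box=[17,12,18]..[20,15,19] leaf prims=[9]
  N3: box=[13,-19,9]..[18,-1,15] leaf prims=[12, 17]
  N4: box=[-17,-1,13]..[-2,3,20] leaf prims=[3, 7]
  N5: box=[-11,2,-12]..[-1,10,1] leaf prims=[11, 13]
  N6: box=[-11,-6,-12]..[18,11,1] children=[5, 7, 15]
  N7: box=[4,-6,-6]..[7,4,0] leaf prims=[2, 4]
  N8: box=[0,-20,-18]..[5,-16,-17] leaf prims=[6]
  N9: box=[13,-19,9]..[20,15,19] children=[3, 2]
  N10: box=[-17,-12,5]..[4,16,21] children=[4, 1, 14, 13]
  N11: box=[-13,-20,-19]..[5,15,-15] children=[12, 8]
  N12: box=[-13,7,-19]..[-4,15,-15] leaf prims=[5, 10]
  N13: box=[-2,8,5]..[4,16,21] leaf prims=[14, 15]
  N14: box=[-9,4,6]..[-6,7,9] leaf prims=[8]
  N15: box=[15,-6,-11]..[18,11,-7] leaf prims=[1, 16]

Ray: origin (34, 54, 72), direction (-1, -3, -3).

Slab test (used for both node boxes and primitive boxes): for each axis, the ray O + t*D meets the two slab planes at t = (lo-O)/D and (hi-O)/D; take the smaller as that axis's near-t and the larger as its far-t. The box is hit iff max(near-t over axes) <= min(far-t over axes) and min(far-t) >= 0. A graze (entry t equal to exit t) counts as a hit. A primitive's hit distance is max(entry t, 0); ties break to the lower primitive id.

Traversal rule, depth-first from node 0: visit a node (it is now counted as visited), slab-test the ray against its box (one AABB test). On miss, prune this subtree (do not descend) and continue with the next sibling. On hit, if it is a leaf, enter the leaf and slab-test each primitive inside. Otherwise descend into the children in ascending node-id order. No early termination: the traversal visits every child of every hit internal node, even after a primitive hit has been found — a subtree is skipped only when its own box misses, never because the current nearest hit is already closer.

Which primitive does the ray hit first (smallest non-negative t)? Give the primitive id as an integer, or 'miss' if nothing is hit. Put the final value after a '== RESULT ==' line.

Walk:
N0 x:[14,51] y:[38/3,74/3] z:[17,91/3] -> hit [17,74/3], descend [6, 9, 10, 11]
  N6 x:[16,45] y:[43/3,20] z:[71/3,28] -> miss, prune
  N9 x:[14,21] y:[13,73/3] z:[53/3,21] -> hit [53/3,21], descend [2, 3]
    N2 x:[14,17] y:[13,14] z:[53/3,18] -> miss, prune
    N3 x:[16,21] y:[55/3,73/3] z:[19,21] -> hit [19,21] leaf, test {P12(miss), P17@t=20}
  N10 x:[30,51] y:[38/3,22] z:[17,67/3] -> miss, prune
  N11 x:[29,47] y:[13,74/3] z:[29,91/3] -> miss, prune

order=[0, 6, 9, 2, 3, 10, 11]  |boxes|=7  |leaves|=1  hit=P17

== RESULT ==
17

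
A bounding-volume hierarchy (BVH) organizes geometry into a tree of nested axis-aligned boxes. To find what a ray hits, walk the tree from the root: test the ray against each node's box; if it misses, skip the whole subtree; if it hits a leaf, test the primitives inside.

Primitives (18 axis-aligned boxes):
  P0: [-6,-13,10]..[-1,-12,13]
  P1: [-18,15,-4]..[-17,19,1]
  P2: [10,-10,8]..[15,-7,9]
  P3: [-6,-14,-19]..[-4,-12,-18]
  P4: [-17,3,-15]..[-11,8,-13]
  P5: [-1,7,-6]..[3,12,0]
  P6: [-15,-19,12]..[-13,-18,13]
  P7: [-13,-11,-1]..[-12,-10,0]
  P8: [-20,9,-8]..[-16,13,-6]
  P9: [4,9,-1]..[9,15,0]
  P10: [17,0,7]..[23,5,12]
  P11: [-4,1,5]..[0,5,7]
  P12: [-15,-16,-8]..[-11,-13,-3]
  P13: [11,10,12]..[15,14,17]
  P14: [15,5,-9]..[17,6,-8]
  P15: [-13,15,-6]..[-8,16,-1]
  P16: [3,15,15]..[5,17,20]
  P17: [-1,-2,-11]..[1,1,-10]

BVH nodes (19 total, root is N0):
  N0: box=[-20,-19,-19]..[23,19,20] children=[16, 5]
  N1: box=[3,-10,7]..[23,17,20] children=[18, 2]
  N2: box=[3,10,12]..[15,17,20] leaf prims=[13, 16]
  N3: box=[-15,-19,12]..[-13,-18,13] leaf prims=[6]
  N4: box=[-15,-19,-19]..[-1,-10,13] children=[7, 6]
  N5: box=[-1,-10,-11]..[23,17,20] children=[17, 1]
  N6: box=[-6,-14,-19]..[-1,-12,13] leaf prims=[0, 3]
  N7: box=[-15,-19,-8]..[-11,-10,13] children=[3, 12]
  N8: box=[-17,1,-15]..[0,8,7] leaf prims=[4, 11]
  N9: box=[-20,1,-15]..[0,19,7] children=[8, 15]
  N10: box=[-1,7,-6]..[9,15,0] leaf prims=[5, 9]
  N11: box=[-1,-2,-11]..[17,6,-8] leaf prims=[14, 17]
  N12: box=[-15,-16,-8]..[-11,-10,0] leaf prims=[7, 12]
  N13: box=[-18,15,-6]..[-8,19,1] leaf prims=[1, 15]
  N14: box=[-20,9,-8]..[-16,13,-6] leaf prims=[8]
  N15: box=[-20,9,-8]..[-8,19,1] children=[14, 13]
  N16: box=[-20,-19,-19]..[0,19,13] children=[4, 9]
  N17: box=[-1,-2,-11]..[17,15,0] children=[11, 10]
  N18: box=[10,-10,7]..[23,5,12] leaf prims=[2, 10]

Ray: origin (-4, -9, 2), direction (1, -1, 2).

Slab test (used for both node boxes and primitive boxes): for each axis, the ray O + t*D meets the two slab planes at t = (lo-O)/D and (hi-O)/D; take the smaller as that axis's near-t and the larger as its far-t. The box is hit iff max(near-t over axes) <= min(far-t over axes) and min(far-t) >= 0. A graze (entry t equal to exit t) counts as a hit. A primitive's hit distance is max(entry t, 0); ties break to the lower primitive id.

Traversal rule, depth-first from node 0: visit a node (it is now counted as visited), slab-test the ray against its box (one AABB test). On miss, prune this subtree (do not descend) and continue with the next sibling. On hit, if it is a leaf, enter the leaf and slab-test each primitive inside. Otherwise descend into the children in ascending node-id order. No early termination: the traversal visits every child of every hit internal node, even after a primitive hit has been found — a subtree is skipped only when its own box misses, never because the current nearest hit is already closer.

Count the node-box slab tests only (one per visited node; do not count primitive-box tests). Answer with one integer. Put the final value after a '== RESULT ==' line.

Traverse from the root:
N0 x:[-16,27] y:[-28,10] z:[-21/2,9] -> hit [-21/2,9], descend [5, 16]
  N5 x:[3,27] y:[-26,1] z:[-13/2,9] -> miss, prune
  N16 x:[-16,4] y:[-28,10] z:[-21/2,11/2] -> hit [-21/2,4], descend [4, 9]
    N4 x:[-11,3] y:[1,10] z:[-21/2,11/2] -> hit [1,3], descend [6, 7]
      N6 x:[-2,3] y:[3,5] z:[-21/2,11/2] -> hit [3,3] leaf, test {P0(miss), P3(miss)}
      N7 x:[-11,-7] y:[1,10] z:[-5,11/2] -> miss, prune
    N9 x:[-16,4] y:[-28,-10] z:[-17/2,5/2] -> miss, prune

7 AABB tests over nodes [0, 5, 16, 4, 6, 7, 9]; 1 leaf entered; closest miss.

== RESULT ==
7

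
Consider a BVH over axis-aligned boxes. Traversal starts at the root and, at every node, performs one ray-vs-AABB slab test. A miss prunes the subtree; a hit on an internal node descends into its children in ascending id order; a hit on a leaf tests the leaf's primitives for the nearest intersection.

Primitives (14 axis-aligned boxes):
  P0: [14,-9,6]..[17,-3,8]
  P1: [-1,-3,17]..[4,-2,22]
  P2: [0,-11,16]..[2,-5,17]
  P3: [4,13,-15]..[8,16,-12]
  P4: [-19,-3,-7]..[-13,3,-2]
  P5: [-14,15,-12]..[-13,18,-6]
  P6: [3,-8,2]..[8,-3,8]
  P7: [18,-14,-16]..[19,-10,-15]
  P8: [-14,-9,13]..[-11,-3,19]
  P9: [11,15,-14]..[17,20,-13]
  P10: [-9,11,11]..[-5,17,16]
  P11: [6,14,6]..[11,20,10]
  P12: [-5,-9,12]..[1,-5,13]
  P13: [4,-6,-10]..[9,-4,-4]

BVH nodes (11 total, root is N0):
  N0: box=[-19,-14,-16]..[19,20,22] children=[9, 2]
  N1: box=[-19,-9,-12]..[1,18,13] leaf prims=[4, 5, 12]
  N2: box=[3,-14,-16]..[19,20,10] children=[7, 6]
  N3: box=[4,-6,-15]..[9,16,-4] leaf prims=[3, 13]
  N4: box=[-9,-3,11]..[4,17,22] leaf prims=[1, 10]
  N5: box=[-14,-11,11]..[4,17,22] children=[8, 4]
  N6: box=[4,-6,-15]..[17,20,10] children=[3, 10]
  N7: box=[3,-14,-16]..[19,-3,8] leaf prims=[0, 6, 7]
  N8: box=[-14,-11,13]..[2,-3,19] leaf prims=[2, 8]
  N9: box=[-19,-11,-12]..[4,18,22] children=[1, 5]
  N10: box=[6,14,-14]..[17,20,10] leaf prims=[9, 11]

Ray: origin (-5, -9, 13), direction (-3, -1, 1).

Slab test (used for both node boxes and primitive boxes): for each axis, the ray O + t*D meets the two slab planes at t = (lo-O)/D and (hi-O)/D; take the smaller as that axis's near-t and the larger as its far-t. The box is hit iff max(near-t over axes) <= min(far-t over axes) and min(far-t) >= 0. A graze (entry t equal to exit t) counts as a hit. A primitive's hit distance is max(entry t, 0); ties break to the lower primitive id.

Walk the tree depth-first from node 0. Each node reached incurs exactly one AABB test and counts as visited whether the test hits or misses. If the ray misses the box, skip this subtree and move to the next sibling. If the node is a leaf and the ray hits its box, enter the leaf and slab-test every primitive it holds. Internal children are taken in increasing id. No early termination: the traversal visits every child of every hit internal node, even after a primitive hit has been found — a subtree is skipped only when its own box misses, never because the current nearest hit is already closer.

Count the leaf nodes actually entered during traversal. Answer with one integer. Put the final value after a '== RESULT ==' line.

Traverse from the root:
N0 x:[-8,14/3] y:[-29,5] z:[-29,9] -> hit [-8,14/3], descend [2, 9]
  N2 x:[-8,-8/3] y:[-29,5] z:[-29,-3] -> miss, prune
  N9 x:[-3,14/3] y:[-27,2] z:[-25,9] -> hit [-3,2], descend [1, 5]
    N1 x:[-2,14/3] y:[-27,0] z:[-25,0] -> hit [-2,0] leaf, test {P4(miss), P5(miss), P12@t=0}
    N5 x:[-3,3] y:[-26,2] z:[-2,9] -> hit [-2,2], descend [4, 8]
      N4 x:[-3,4/3] y:[-26,-6] z:[-2,9] -> miss, prune
      N8 x:[-7/3,3] y:[-6,2] z:[0,6] -> hit [0,2] leaf, test {P2(miss), P8(miss)}

7 AABB tests over nodes [0, 2, 9, 1, 5, 4, 8]; 2 leaves entered; closest P12.

== RESULT ==
2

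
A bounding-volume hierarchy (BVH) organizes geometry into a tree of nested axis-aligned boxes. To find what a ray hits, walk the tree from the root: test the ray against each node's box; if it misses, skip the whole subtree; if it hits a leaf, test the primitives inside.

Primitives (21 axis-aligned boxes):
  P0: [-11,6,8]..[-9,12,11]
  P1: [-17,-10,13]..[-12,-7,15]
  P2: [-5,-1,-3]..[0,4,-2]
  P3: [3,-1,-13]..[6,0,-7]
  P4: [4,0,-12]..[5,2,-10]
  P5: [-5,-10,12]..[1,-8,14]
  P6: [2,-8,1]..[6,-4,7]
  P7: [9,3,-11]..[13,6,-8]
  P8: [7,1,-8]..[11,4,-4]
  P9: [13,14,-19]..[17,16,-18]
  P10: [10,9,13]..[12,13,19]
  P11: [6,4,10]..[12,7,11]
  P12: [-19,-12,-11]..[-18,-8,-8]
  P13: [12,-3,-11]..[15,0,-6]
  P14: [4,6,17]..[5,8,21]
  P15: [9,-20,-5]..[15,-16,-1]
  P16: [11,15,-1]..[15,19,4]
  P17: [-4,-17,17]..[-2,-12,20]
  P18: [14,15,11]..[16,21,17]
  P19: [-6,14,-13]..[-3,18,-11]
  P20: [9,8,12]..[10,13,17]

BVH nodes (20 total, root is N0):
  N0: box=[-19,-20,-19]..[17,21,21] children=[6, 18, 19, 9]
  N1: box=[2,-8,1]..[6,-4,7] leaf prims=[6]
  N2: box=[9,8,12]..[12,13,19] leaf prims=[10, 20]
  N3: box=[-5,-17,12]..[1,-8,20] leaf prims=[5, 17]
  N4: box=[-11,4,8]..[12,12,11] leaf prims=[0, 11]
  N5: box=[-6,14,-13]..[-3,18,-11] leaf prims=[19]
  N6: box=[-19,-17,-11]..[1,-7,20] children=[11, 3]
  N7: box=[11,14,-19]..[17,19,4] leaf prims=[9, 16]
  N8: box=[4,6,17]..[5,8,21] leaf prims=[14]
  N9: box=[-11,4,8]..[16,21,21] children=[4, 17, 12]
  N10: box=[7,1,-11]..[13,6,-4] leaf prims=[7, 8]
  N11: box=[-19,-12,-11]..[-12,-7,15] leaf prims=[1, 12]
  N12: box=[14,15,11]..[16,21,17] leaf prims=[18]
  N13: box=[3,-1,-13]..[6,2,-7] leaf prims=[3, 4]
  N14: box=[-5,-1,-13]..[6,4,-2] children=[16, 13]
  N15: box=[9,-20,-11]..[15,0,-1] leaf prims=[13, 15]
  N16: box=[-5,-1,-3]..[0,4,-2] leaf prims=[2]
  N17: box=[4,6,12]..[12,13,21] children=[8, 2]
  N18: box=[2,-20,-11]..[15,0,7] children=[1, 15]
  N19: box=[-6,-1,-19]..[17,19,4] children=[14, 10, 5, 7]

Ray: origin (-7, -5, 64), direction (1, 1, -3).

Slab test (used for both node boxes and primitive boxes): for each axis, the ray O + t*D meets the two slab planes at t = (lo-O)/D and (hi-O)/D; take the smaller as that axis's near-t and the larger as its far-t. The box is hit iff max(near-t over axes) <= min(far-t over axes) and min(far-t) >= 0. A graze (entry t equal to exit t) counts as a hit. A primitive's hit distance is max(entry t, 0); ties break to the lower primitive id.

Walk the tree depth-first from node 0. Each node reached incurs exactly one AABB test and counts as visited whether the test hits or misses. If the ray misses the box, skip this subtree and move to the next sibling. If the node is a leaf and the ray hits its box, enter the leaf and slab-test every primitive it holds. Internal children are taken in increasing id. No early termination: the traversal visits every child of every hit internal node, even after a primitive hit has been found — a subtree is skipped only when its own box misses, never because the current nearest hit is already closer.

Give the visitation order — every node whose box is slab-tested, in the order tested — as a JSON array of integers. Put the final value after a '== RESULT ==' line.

Walk:
N0 x:[-12,24] y:[-15,26] z:[43/3,83/3] -> hit [43/3,24], descend [6, 9, 18, 19]
  N6 x:[-12,8] y:[-12,-2] z:[44/3,25] -> miss, prune
  N9 x:[-4,23] y:[9,26] z:[43/3,56/3] -> hit [43/3,56/3], descend [4, 12, 17]
    N4 x:[-4,19] y:[9,17] z:[53/3,56/3] -> miss, prune
    N12 x:[21,23] y:[20,26] z:[47/3,53/3] -> miss, prune
    N17 x:[11,19] y:[11,18] z:[43/3,52/3] -> hit [43/3,52/3], descend [2, 8]
      N2 x:[16,19] y:[13,18] z:[15,52/3] -> hit [16,52/3] leaf, test {P10@t=17, P20@t=16}
      N8 x:[11,12] y:[11,13] z:[43/3,47/3] -> miss, prune
  N18 x:[9,22] y:[-15,5] z:[19,25] -> miss, prune
  N19 x:[1,24] y:[4,24] z:[20,83/3] -> hit [20,24], descend [5, 7, 10, 14]
    N5 x:[1,4] y:[19,23] z:[25,77/3] -> miss, prune
    N7 x:[18,24] y:[19,24] z:[20,83/3] -> hit [20,24] leaf, test {P9(miss), P16@t=20}
    N10 x:[14,20] y:[6,11] z:[68/3,25] -> miss, prune
    N14 x:[2,13] y:[4,9] z:[22,77/3] -> miss, prune

order=[0, 6, 9, 4, 12, 17, 2, 8, 18, 19, 5, 7, 10, 14]  |boxes|=14  |leaves|=2  hit=P20

== RESULT ==
[0, 6, 9, 4, 12, 17, 2, 8, 18, 19, 5, 7, 10, 14]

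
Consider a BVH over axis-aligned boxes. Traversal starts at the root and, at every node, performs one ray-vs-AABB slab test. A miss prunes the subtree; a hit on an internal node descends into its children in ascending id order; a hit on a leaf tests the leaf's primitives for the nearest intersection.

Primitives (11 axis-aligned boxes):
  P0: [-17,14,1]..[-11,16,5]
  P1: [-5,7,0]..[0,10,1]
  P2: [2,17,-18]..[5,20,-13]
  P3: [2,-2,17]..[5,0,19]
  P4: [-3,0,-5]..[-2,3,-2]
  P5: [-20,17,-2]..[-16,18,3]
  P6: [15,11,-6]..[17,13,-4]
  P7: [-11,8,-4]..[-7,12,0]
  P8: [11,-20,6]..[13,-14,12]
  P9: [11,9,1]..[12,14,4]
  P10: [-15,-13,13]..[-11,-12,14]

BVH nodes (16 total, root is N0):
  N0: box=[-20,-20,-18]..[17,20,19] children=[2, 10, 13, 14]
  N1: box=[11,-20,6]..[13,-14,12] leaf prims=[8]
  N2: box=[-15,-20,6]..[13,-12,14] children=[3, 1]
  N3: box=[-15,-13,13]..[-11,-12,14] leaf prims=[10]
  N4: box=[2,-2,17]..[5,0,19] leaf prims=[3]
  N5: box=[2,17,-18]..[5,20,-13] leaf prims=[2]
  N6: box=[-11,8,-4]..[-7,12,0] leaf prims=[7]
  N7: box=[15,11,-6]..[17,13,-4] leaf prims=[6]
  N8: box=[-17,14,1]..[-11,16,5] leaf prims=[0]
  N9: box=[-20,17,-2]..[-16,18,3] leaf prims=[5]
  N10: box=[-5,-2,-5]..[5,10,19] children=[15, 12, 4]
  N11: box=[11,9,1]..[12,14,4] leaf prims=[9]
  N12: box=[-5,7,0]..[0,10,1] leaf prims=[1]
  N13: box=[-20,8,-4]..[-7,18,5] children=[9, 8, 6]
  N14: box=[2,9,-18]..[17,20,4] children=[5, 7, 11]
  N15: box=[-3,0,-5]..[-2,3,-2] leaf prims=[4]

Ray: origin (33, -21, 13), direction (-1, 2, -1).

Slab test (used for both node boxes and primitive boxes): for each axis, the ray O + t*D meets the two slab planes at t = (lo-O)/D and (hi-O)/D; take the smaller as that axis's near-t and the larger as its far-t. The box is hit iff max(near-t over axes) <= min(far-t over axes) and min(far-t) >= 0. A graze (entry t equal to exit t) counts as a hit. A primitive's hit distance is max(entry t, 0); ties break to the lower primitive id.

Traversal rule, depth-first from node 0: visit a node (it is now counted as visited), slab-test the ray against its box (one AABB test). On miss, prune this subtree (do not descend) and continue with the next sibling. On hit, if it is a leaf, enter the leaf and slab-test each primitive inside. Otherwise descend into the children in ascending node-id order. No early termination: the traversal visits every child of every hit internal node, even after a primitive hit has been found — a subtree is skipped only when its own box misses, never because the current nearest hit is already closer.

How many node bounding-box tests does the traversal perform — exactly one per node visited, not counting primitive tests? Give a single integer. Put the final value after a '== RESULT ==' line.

Traverse from the root:
N0 x:[16,53] y:[1/2,41/2] z:[-6,31] -> hit [16,41/2], descend [2, 10, 13, 14]
  N2 x:[20,48] y:[1/2,9/2] z:[-1,7] -> miss, prune
  N10 x:[28,38] y:[19/2,31/2] z:[-6,18] -> miss, prune
  N13 x:[40,53] y:[29/2,39/2] z:[8,17] -> miss, prune
  N14 x:[16,31] y:[15,41/2] z:[9,31] -> hit [16,41/2], descend [5, 7, 11]
    N5 x:[28,31] y:[19,41/2] z:[26,31] -> miss, prune
    N7 x:[16,18] y:[16,17] z:[17,19] -> hit [17,17] leaf, test {P6@t=17}
    N11 x:[21,22] y:[15,35/2] z:[9,12] -> miss, prune

Summary -> nodes [0, 2, 10, 13, 14, 5, 7, 11]; box-tests=8; leaf-entries=1; first=P6

== RESULT ==
8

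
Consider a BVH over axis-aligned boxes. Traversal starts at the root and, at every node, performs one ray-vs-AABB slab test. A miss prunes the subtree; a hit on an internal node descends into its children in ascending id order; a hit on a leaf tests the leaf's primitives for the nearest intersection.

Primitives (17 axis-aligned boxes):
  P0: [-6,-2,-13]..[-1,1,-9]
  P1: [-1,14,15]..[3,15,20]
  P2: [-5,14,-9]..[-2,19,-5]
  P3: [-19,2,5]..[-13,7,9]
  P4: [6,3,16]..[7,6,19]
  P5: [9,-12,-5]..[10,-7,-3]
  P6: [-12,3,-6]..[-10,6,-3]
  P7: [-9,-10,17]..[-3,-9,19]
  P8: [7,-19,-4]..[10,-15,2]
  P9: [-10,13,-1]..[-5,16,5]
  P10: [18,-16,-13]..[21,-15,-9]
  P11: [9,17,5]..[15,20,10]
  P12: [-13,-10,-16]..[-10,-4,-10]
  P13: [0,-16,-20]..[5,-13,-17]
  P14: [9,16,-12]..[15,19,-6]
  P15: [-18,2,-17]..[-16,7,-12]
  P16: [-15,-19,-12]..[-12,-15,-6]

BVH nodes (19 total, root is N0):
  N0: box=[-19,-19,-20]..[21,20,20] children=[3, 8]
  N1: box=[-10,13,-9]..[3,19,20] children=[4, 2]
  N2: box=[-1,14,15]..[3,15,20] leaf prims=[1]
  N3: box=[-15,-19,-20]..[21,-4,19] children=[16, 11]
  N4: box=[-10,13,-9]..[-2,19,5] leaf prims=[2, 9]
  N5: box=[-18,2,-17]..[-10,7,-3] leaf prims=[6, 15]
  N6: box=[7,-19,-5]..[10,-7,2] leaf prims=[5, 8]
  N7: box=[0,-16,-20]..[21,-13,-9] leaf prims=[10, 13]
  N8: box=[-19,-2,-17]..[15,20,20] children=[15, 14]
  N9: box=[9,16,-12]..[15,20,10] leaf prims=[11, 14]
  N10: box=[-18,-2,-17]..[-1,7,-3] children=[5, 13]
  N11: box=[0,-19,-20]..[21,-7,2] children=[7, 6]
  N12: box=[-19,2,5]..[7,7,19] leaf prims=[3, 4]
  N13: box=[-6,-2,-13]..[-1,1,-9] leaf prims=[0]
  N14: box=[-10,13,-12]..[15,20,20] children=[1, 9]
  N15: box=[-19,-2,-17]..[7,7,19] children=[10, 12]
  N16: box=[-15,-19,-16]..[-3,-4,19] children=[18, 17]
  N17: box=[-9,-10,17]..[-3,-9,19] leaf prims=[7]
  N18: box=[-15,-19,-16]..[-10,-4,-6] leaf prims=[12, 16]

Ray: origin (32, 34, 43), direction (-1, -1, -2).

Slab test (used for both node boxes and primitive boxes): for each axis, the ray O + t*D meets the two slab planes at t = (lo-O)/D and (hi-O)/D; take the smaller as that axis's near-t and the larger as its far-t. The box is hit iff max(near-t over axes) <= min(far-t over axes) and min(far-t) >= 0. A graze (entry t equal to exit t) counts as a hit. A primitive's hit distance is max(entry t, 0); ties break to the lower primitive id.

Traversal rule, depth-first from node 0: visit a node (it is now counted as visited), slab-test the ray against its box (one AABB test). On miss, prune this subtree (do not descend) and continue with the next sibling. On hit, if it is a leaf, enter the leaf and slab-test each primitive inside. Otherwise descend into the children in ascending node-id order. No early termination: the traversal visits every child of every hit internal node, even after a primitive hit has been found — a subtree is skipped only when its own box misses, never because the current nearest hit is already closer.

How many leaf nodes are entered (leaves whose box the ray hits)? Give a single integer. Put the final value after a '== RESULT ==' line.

Trace the traversal:
N0 x:[11,51] y:[14,53] z:[23/2,63/2] -> hit [14,63/2], descend [3, 8]
  N3 x:[11,47] y:[38,53] z:[12,63/2] -> miss, prune
  N8 x:[17,51] y:[14,36] z:[23/2,30] -> hit [17,30], descend [14, 15]
    N14 x:[17,42] y:[14,21] z:[23/2,55/2] -> hit [17,21], descend [1, 9]
      N1 x:[29,42] y:[15,21] z:[23/2,26] -> miss, prune
      N9 x:[17,23] y:[14,18] z:[33/2,55/2] -> hit [17,18] leaf, test {P11@t=17, P14(miss)}
    N15 x:[25,51] y:[27,36] z:[12,30] -> hit [27,30], descend [10, 12]
      N10 x:[33,50] y:[27,36] z:[23,30] -> miss, prune
      N12 x:[25,51] y:[27,32] z:[12,19] -> miss, prune

Summary -> nodes [0, 3, 8, 14, 1, 9, 15, 10, 12]; box-tests=9; leaf-entries=1; first=P11

== RESULT ==
1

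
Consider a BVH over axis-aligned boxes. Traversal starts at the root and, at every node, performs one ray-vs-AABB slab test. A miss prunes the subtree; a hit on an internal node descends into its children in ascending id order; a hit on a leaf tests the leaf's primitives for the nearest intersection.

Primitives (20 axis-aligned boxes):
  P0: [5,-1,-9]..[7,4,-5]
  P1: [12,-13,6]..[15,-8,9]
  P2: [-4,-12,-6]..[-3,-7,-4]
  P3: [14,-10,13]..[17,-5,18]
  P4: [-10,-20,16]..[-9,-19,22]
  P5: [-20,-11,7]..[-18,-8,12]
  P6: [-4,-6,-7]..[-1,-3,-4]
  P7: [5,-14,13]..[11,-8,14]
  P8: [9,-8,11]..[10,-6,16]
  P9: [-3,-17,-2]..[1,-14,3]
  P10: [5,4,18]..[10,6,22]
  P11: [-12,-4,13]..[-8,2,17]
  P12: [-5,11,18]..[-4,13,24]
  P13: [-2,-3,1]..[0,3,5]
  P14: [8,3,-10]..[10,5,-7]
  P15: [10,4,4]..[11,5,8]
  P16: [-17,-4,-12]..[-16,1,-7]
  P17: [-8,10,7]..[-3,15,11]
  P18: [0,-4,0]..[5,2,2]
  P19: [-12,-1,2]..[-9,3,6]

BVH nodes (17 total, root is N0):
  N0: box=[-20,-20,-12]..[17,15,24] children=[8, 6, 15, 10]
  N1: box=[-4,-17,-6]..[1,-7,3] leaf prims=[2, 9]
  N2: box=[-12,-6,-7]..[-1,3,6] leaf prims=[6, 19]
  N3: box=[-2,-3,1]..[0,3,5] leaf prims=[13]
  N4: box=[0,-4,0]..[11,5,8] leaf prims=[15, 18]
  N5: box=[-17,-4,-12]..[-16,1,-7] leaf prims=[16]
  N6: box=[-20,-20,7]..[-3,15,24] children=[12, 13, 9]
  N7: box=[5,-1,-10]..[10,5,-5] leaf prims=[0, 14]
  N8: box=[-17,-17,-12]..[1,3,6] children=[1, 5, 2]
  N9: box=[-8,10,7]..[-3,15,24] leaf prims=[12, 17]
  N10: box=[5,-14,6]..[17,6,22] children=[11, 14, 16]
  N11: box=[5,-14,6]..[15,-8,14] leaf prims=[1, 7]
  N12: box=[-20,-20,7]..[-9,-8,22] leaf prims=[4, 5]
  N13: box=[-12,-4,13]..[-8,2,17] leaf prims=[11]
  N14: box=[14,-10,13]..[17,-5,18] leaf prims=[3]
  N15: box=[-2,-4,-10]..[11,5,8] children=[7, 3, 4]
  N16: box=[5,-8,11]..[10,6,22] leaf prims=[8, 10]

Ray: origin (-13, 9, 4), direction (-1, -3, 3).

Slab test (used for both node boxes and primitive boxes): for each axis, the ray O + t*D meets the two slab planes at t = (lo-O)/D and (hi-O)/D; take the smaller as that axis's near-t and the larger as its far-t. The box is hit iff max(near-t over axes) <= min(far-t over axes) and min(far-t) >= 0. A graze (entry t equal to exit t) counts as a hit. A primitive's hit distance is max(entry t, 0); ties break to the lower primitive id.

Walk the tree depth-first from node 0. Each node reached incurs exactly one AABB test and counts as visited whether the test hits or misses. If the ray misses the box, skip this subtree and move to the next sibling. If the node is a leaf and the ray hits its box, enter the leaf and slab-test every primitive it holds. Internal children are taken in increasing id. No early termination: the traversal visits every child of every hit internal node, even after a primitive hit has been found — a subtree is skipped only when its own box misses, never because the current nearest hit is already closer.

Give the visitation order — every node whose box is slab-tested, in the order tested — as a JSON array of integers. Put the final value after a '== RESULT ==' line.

Trace the traversal:
N0 x:[-30,7] y:[-2,29/3] z:[-16/3,20/3] -> hit [-2,20/3], descend [6, 8, 10, 15]
  N6 x:[-10,7] y:[-2,29/3] z:[1,20/3] -> hit [1,20/3], descend [9, 12, 13]
    N9 x:[-10,-5] y:[-2,-1/3] z:[1,20/3] -> miss, prune
    N12 x:[-4,7] y:[17/3,29/3] z:[1,6] -> hit [17/3,6] leaf, test {P4(miss), P5(miss)}
    N13 x:[-5,-1] y:[7/3,13/3] z:[3,13/3] -> miss, prune
  N8 x:[-14,4] y:[2,26/3] z:[-16/3,2/3] -> miss, prune
  N10 x:[-30,-18] y:[1,23/3] z:[2/3,6] -> miss, prune
  N15 x:[-24,-11] y:[4/3,13/3] z:[-14/3,4/3] -> miss, prune

Visited [0, 6, 9, 12, 13, 8, 10, 15]. Tests: 8 box, 1 leaf. Nearest: miss.

== RESULT ==
[0, 6, 9, 12, 13, 8, 10, 15]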